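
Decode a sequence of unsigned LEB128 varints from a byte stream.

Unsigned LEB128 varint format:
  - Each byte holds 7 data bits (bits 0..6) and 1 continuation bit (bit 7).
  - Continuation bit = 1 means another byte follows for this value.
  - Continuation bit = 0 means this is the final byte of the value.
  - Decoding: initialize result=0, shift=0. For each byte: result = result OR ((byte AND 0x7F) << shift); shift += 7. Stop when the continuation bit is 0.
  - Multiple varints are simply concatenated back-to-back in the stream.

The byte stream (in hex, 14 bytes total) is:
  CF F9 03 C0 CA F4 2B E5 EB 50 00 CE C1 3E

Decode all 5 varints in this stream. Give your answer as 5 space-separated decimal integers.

Answer: 64719 92087616 1324517 0 1024206

Derivation:
  byte[0]=0xCF cont=1 payload=0x4F=79: acc |= 79<<0 -> acc=79 shift=7
  byte[1]=0xF9 cont=1 payload=0x79=121: acc |= 121<<7 -> acc=15567 shift=14
  byte[2]=0x03 cont=0 payload=0x03=3: acc |= 3<<14 -> acc=64719 shift=21 [end]
Varint 1: bytes[0:3] = CF F9 03 -> value 64719 (3 byte(s))
  byte[3]=0xC0 cont=1 payload=0x40=64: acc |= 64<<0 -> acc=64 shift=7
  byte[4]=0xCA cont=1 payload=0x4A=74: acc |= 74<<7 -> acc=9536 shift=14
  byte[5]=0xF4 cont=1 payload=0x74=116: acc |= 116<<14 -> acc=1910080 shift=21
  byte[6]=0x2B cont=0 payload=0x2B=43: acc |= 43<<21 -> acc=92087616 shift=28 [end]
Varint 2: bytes[3:7] = C0 CA F4 2B -> value 92087616 (4 byte(s))
  byte[7]=0xE5 cont=1 payload=0x65=101: acc |= 101<<0 -> acc=101 shift=7
  byte[8]=0xEB cont=1 payload=0x6B=107: acc |= 107<<7 -> acc=13797 shift=14
  byte[9]=0x50 cont=0 payload=0x50=80: acc |= 80<<14 -> acc=1324517 shift=21 [end]
Varint 3: bytes[7:10] = E5 EB 50 -> value 1324517 (3 byte(s))
  byte[10]=0x00 cont=0 payload=0x00=0: acc |= 0<<0 -> acc=0 shift=7 [end]
Varint 4: bytes[10:11] = 00 -> value 0 (1 byte(s))
  byte[11]=0xCE cont=1 payload=0x4E=78: acc |= 78<<0 -> acc=78 shift=7
  byte[12]=0xC1 cont=1 payload=0x41=65: acc |= 65<<7 -> acc=8398 shift=14
  byte[13]=0x3E cont=0 payload=0x3E=62: acc |= 62<<14 -> acc=1024206 shift=21 [end]
Varint 5: bytes[11:14] = CE C1 3E -> value 1024206 (3 byte(s))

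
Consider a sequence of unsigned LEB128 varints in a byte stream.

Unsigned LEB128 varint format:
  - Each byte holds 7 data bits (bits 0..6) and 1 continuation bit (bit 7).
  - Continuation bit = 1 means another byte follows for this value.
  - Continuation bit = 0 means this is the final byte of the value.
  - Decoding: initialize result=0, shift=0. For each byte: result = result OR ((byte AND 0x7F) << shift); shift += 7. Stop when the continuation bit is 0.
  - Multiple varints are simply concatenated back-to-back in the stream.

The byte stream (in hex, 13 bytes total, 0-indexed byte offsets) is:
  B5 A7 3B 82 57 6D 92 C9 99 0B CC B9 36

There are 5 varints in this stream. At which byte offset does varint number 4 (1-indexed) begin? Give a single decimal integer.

  byte[0]=0xB5 cont=1 payload=0x35=53: acc |= 53<<0 -> acc=53 shift=7
  byte[1]=0xA7 cont=1 payload=0x27=39: acc |= 39<<7 -> acc=5045 shift=14
  byte[2]=0x3B cont=0 payload=0x3B=59: acc |= 59<<14 -> acc=971701 shift=21 [end]
Varint 1: bytes[0:3] = B5 A7 3B -> value 971701 (3 byte(s))
  byte[3]=0x82 cont=1 payload=0x02=2: acc |= 2<<0 -> acc=2 shift=7
  byte[4]=0x57 cont=0 payload=0x57=87: acc |= 87<<7 -> acc=11138 shift=14 [end]
Varint 2: bytes[3:5] = 82 57 -> value 11138 (2 byte(s))
  byte[5]=0x6D cont=0 payload=0x6D=109: acc |= 109<<0 -> acc=109 shift=7 [end]
Varint 3: bytes[5:6] = 6D -> value 109 (1 byte(s))
  byte[6]=0x92 cont=1 payload=0x12=18: acc |= 18<<0 -> acc=18 shift=7
  byte[7]=0xC9 cont=1 payload=0x49=73: acc |= 73<<7 -> acc=9362 shift=14
  byte[8]=0x99 cont=1 payload=0x19=25: acc |= 25<<14 -> acc=418962 shift=21
  byte[9]=0x0B cont=0 payload=0x0B=11: acc |= 11<<21 -> acc=23487634 shift=28 [end]
Varint 4: bytes[6:10] = 92 C9 99 0B -> value 23487634 (4 byte(s))
  byte[10]=0xCC cont=1 payload=0x4C=76: acc |= 76<<0 -> acc=76 shift=7
  byte[11]=0xB9 cont=1 payload=0x39=57: acc |= 57<<7 -> acc=7372 shift=14
  byte[12]=0x36 cont=0 payload=0x36=54: acc |= 54<<14 -> acc=892108 shift=21 [end]
Varint 5: bytes[10:13] = CC B9 36 -> value 892108 (3 byte(s))

Answer: 6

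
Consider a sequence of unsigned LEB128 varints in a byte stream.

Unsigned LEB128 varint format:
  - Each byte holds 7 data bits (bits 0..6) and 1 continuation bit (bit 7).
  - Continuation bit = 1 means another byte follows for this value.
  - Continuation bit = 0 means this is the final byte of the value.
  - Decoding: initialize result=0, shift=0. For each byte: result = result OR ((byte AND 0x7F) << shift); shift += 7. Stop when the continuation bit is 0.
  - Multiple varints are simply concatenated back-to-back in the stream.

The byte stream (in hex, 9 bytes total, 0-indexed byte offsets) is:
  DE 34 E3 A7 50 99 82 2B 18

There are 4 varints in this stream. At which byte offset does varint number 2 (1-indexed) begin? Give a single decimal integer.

  byte[0]=0xDE cont=1 payload=0x5E=94: acc |= 94<<0 -> acc=94 shift=7
  byte[1]=0x34 cont=0 payload=0x34=52: acc |= 52<<7 -> acc=6750 shift=14 [end]
Varint 1: bytes[0:2] = DE 34 -> value 6750 (2 byte(s))
  byte[2]=0xE3 cont=1 payload=0x63=99: acc |= 99<<0 -> acc=99 shift=7
  byte[3]=0xA7 cont=1 payload=0x27=39: acc |= 39<<7 -> acc=5091 shift=14
  byte[4]=0x50 cont=0 payload=0x50=80: acc |= 80<<14 -> acc=1315811 shift=21 [end]
Varint 2: bytes[2:5] = E3 A7 50 -> value 1315811 (3 byte(s))
  byte[5]=0x99 cont=1 payload=0x19=25: acc |= 25<<0 -> acc=25 shift=7
  byte[6]=0x82 cont=1 payload=0x02=2: acc |= 2<<7 -> acc=281 shift=14
  byte[7]=0x2B cont=0 payload=0x2B=43: acc |= 43<<14 -> acc=704793 shift=21 [end]
Varint 3: bytes[5:8] = 99 82 2B -> value 704793 (3 byte(s))
  byte[8]=0x18 cont=0 payload=0x18=24: acc |= 24<<0 -> acc=24 shift=7 [end]
Varint 4: bytes[8:9] = 18 -> value 24 (1 byte(s))

Answer: 2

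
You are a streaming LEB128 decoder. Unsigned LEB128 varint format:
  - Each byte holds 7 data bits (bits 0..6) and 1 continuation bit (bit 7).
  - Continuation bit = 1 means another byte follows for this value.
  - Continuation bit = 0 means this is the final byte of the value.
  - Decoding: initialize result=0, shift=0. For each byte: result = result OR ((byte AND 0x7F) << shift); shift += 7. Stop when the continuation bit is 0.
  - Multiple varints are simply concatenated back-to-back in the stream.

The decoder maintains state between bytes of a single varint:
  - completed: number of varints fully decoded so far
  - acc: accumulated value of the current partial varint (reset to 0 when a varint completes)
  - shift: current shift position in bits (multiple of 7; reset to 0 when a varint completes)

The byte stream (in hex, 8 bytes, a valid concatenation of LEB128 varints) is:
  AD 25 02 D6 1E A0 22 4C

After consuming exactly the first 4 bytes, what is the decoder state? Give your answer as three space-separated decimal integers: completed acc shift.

Answer: 2 86 7

Derivation:
byte[0]=0xAD cont=1 payload=0x2D: acc |= 45<<0 -> completed=0 acc=45 shift=7
byte[1]=0x25 cont=0 payload=0x25: varint #1 complete (value=4781); reset -> completed=1 acc=0 shift=0
byte[2]=0x02 cont=0 payload=0x02: varint #2 complete (value=2); reset -> completed=2 acc=0 shift=0
byte[3]=0xD6 cont=1 payload=0x56: acc |= 86<<0 -> completed=2 acc=86 shift=7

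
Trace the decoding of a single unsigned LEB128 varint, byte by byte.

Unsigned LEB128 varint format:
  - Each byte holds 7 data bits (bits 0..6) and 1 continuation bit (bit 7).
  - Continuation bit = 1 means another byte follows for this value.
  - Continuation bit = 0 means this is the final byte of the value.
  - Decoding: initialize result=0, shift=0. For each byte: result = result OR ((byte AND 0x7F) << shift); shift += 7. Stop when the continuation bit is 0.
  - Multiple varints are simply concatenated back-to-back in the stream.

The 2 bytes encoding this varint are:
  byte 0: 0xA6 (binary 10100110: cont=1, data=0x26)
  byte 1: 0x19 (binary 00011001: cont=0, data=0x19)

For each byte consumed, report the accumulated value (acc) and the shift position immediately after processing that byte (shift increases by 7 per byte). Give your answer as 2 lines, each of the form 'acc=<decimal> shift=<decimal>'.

Answer: acc=38 shift=7
acc=3238 shift=14

Derivation:
byte 0=0xA6: payload=0x26=38, contrib = 38<<0 = 38; acc -> 38, shift -> 7
byte 1=0x19: payload=0x19=25, contrib = 25<<7 = 3200; acc -> 3238, shift -> 14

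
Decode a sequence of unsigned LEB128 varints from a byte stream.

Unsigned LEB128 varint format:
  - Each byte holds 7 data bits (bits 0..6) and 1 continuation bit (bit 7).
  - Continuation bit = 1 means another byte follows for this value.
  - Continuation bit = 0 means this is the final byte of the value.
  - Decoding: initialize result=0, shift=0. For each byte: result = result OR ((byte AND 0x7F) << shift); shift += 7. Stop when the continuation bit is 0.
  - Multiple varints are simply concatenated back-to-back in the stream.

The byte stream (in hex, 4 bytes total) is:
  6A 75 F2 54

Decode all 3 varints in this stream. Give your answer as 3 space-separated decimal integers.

Answer: 106 117 10866

Derivation:
  byte[0]=0x6A cont=0 payload=0x6A=106: acc |= 106<<0 -> acc=106 shift=7 [end]
Varint 1: bytes[0:1] = 6A -> value 106 (1 byte(s))
  byte[1]=0x75 cont=0 payload=0x75=117: acc |= 117<<0 -> acc=117 shift=7 [end]
Varint 2: bytes[1:2] = 75 -> value 117 (1 byte(s))
  byte[2]=0xF2 cont=1 payload=0x72=114: acc |= 114<<0 -> acc=114 shift=7
  byte[3]=0x54 cont=0 payload=0x54=84: acc |= 84<<7 -> acc=10866 shift=14 [end]
Varint 3: bytes[2:4] = F2 54 -> value 10866 (2 byte(s))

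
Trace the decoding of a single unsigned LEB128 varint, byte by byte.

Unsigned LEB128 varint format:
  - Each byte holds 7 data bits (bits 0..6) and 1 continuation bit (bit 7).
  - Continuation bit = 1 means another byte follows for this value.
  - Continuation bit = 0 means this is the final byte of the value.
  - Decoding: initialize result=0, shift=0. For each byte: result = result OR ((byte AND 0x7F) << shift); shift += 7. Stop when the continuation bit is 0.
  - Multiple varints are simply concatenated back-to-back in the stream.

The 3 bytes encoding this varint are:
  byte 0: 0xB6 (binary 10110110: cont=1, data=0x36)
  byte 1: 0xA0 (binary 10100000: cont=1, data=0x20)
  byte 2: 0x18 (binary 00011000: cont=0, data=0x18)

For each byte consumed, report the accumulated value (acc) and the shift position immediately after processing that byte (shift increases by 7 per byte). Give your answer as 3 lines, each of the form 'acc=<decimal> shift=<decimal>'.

Answer: acc=54 shift=7
acc=4150 shift=14
acc=397366 shift=21

Derivation:
byte 0=0xB6: payload=0x36=54, contrib = 54<<0 = 54; acc -> 54, shift -> 7
byte 1=0xA0: payload=0x20=32, contrib = 32<<7 = 4096; acc -> 4150, shift -> 14
byte 2=0x18: payload=0x18=24, contrib = 24<<14 = 393216; acc -> 397366, shift -> 21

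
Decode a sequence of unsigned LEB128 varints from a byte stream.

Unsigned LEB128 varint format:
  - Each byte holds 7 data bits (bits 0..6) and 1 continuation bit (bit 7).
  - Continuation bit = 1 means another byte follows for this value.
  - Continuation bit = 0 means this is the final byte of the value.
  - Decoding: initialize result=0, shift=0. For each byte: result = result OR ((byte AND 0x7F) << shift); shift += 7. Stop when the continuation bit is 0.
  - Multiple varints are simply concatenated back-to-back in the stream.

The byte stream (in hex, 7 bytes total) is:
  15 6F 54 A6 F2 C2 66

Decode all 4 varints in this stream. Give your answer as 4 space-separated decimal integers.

  byte[0]=0x15 cont=0 payload=0x15=21: acc |= 21<<0 -> acc=21 shift=7 [end]
Varint 1: bytes[0:1] = 15 -> value 21 (1 byte(s))
  byte[1]=0x6F cont=0 payload=0x6F=111: acc |= 111<<0 -> acc=111 shift=7 [end]
Varint 2: bytes[1:2] = 6F -> value 111 (1 byte(s))
  byte[2]=0x54 cont=0 payload=0x54=84: acc |= 84<<0 -> acc=84 shift=7 [end]
Varint 3: bytes[2:3] = 54 -> value 84 (1 byte(s))
  byte[3]=0xA6 cont=1 payload=0x26=38: acc |= 38<<0 -> acc=38 shift=7
  byte[4]=0xF2 cont=1 payload=0x72=114: acc |= 114<<7 -> acc=14630 shift=14
  byte[5]=0xC2 cont=1 payload=0x42=66: acc |= 66<<14 -> acc=1095974 shift=21
  byte[6]=0x66 cont=0 payload=0x66=102: acc |= 102<<21 -> acc=215005478 shift=28 [end]
Varint 4: bytes[3:7] = A6 F2 C2 66 -> value 215005478 (4 byte(s))

Answer: 21 111 84 215005478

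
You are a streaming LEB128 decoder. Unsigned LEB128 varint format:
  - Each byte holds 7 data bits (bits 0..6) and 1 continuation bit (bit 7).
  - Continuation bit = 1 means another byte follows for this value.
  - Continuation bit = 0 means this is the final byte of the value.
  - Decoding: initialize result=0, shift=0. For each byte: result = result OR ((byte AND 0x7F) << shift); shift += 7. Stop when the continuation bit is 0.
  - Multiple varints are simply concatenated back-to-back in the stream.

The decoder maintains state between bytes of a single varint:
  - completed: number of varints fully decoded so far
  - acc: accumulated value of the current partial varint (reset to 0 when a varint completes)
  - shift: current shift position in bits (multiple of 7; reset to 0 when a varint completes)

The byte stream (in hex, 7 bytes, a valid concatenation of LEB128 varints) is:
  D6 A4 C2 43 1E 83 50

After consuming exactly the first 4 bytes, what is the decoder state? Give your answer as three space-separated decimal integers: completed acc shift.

Answer: 1 0 0

Derivation:
byte[0]=0xD6 cont=1 payload=0x56: acc |= 86<<0 -> completed=0 acc=86 shift=7
byte[1]=0xA4 cont=1 payload=0x24: acc |= 36<<7 -> completed=0 acc=4694 shift=14
byte[2]=0xC2 cont=1 payload=0x42: acc |= 66<<14 -> completed=0 acc=1086038 shift=21
byte[3]=0x43 cont=0 payload=0x43: varint #1 complete (value=141595222); reset -> completed=1 acc=0 shift=0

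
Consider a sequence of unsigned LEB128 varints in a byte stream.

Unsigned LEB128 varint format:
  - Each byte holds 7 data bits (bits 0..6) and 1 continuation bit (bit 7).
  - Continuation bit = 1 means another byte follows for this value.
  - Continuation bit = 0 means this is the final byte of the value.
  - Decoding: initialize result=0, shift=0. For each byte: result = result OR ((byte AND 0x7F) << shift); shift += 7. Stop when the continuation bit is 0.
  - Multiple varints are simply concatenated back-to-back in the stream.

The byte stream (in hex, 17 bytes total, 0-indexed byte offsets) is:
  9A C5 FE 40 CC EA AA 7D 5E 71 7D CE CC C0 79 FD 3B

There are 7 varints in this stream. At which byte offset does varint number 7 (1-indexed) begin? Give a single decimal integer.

  byte[0]=0x9A cont=1 payload=0x1A=26: acc |= 26<<0 -> acc=26 shift=7
  byte[1]=0xC5 cont=1 payload=0x45=69: acc |= 69<<7 -> acc=8858 shift=14
  byte[2]=0xFE cont=1 payload=0x7E=126: acc |= 126<<14 -> acc=2073242 shift=21
  byte[3]=0x40 cont=0 payload=0x40=64: acc |= 64<<21 -> acc=136290970 shift=28 [end]
Varint 1: bytes[0:4] = 9A C5 FE 40 -> value 136290970 (4 byte(s))
  byte[4]=0xCC cont=1 payload=0x4C=76: acc |= 76<<0 -> acc=76 shift=7
  byte[5]=0xEA cont=1 payload=0x6A=106: acc |= 106<<7 -> acc=13644 shift=14
  byte[6]=0xAA cont=1 payload=0x2A=42: acc |= 42<<14 -> acc=701772 shift=21
  byte[7]=0x7D cont=0 payload=0x7D=125: acc |= 125<<21 -> acc=262845772 shift=28 [end]
Varint 2: bytes[4:8] = CC EA AA 7D -> value 262845772 (4 byte(s))
  byte[8]=0x5E cont=0 payload=0x5E=94: acc |= 94<<0 -> acc=94 shift=7 [end]
Varint 3: bytes[8:9] = 5E -> value 94 (1 byte(s))
  byte[9]=0x71 cont=0 payload=0x71=113: acc |= 113<<0 -> acc=113 shift=7 [end]
Varint 4: bytes[9:10] = 71 -> value 113 (1 byte(s))
  byte[10]=0x7D cont=0 payload=0x7D=125: acc |= 125<<0 -> acc=125 shift=7 [end]
Varint 5: bytes[10:11] = 7D -> value 125 (1 byte(s))
  byte[11]=0xCE cont=1 payload=0x4E=78: acc |= 78<<0 -> acc=78 shift=7
  byte[12]=0xCC cont=1 payload=0x4C=76: acc |= 76<<7 -> acc=9806 shift=14
  byte[13]=0xC0 cont=1 payload=0x40=64: acc |= 64<<14 -> acc=1058382 shift=21
  byte[14]=0x79 cont=0 payload=0x79=121: acc |= 121<<21 -> acc=254813774 shift=28 [end]
Varint 6: bytes[11:15] = CE CC C0 79 -> value 254813774 (4 byte(s))
  byte[15]=0xFD cont=1 payload=0x7D=125: acc |= 125<<0 -> acc=125 shift=7
  byte[16]=0x3B cont=0 payload=0x3B=59: acc |= 59<<7 -> acc=7677 shift=14 [end]
Varint 7: bytes[15:17] = FD 3B -> value 7677 (2 byte(s))

Answer: 15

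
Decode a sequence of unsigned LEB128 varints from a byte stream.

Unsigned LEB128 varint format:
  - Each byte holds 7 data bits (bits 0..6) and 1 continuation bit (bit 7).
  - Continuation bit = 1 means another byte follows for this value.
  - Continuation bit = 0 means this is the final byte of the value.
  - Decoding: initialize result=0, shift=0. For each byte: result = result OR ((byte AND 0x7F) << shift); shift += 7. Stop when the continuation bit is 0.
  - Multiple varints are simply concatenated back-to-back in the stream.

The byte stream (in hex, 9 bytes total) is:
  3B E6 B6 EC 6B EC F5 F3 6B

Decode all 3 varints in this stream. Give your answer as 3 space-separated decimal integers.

Answer: 59 226171750 226294508

Derivation:
  byte[0]=0x3B cont=0 payload=0x3B=59: acc |= 59<<0 -> acc=59 shift=7 [end]
Varint 1: bytes[0:1] = 3B -> value 59 (1 byte(s))
  byte[1]=0xE6 cont=1 payload=0x66=102: acc |= 102<<0 -> acc=102 shift=7
  byte[2]=0xB6 cont=1 payload=0x36=54: acc |= 54<<7 -> acc=7014 shift=14
  byte[3]=0xEC cont=1 payload=0x6C=108: acc |= 108<<14 -> acc=1776486 shift=21
  byte[4]=0x6B cont=0 payload=0x6B=107: acc |= 107<<21 -> acc=226171750 shift=28 [end]
Varint 2: bytes[1:5] = E6 B6 EC 6B -> value 226171750 (4 byte(s))
  byte[5]=0xEC cont=1 payload=0x6C=108: acc |= 108<<0 -> acc=108 shift=7
  byte[6]=0xF5 cont=1 payload=0x75=117: acc |= 117<<7 -> acc=15084 shift=14
  byte[7]=0xF3 cont=1 payload=0x73=115: acc |= 115<<14 -> acc=1899244 shift=21
  byte[8]=0x6B cont=0 payload=0x6B=107: acc |= 107<<21 -> acc=226294508 shift=28 [end]
Varint 3: bytes[5:9] = EC F5 F3 6B -> value 226294508 (4 byte(s))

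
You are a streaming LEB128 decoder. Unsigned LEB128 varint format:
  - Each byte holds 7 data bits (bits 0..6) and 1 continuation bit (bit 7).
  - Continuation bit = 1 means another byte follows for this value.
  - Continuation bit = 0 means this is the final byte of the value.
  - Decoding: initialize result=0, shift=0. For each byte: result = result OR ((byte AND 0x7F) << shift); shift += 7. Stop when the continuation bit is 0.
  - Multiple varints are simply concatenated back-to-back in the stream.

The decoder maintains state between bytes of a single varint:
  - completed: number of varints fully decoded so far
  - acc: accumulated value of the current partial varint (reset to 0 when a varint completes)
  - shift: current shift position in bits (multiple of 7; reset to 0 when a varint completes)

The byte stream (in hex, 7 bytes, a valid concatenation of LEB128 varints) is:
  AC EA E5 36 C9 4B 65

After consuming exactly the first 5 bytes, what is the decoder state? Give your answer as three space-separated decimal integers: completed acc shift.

Answer: 1 73 7

Derivation:
byte[0]=0xAC cont=1 payload=0x2C: acc |= 44<<0 -> completed=0 acc=44 shift=7
byte[1]=0xEA cont=1 payload=0x6A: acc |= 106<<7 -> completed=0 acc=13612 shift=14
byte[2]=0xE5 cont=1 payload=0x65: acc |= 101<<14 -> completed=0 acc=1668396 shift=21
byte[3]=0x36 cont=0 payload=0x36: varint #1 complete (value=114914604); reset -> completed=1 acc=0 shift=0
byte[4]=0xC9 cont=1 payload=0x49: acc |= 73<<0 -> completed=1 acc=73 shift=7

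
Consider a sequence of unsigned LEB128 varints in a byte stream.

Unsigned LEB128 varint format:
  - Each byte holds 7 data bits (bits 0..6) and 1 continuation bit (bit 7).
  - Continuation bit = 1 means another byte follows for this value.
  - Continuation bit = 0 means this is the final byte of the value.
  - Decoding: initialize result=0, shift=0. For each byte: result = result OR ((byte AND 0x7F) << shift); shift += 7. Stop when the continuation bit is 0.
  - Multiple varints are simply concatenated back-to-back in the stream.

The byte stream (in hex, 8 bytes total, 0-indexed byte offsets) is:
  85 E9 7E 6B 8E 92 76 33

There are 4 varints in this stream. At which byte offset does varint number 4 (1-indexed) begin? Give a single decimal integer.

Answer: 7

Derivation:
  byte[0]=0x85 cont=1 payload=0x05=5: acc |= 5<<0 -> acc=5 shift=7
  byte[1]=0xE9 cont=1 payload=0x69=105: acc |= 105<<7 -> acc=13445 shift=14
  byte[2]=0x7E cont=0 payload=0x7E=126: acc |= 126<<14 -> acc=2077829 shift=21 [end]
Varint 1: bytes[0:3] = 85 E9 7E -> value 2077829 (3 byte(s))
  byte[3]=0x6B cont=0 payload=0x6B=107: acc |= 107<<0 -> acc=107 shift=7 [end]
Varint 2: bytes[3:4] = 6B -> value 107 (1 byte(s))
  byte[4]=0x8E cont=1 payload=0x0E=14: acc |= 14<<0 -> acc=14 shift=7
  byte[5]=0x92 cont=1 payload=0x12=18: acc |= 18<<7 -> acc=2318 shift=14
  byte[6]=0x76 cont=0 payload=0x76=118: acc |= 118<<14 -> acc=1935630 shift=21 [end]
Varint 3: bytes[4:7] = 8E 92 76 -> value 1935630 (3 byte(s))
  byte[7]=0x33 cont=0 payload=0x33=51: acc |= 51<<0 -> acc=51 shift=7 [end]
Varint 4: bytes[7:8] = 33 -> value 51 (1 byte(s))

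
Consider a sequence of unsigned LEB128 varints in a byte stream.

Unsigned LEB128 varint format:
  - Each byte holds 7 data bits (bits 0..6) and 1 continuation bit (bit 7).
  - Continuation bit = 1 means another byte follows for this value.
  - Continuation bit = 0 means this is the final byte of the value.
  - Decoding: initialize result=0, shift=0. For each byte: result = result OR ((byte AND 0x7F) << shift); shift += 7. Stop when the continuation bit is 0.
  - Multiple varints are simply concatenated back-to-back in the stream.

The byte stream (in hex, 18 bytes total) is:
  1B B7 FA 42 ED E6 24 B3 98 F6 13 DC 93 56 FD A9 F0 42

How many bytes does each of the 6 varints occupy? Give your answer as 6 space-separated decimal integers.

  byte[0]=0x1B cont=0 payload=0x1B=27: acc |= 27<<0 -> acc=27 shift=7 [end]
Varint 1: bytes[0:1] = 1B -> value 27 (1 byte(s))
  byte[1]=0xB7 cont=1 payload=0x37=55: acc |= 55<<0 -> acc=55 shift=7
  byte[2]=0xFA cont=1 payload=0x7A=122: acc |= 122<<7 -> acc=15671 shift=14
  byte[3]=0x42 cont=0 payload=0x42=66: acc |= 66<<14 -> acc=1097015 shift=21 [end]
Varint 2: bytes[1:4] = B7 FA 42 -> value 1097015 (3 byte(s))
  byte[4]=0xED cont=1 payload=0x6D=109: acc |= 109<<0 -> acc=109 shift=7
  byte[5]=0xE6 cont=1 payload=0x66=102: acc |= 102<<7 -> acc=13165 shift=14
  byte[6]=0x24 cont=0 payload=0x24=36: acc |= 36<<14 -> acc=602989 shift=21 [end]
Varint 3: bytes[4:7] = ED E6 24 -> value 602989 (3 byte(s))
  byte[7]=0xB3 cont=1 payload=0x33=51: acc |= 51<<0 -> acc=51 shift=7
  byte[8]=0x98 cont=1 payload=0x18=24: acc |= 24<<7 -> acc=3123 shift=14
  byte[9]=0xF6 cont=1 payload=0x76=118: acc |= 118<<14 -> acc=1936435 shift=21
  byte[10]=0x13 cont=0 payload=0x13=19: acc |= 19<<21 -> acc=41782323 shift=28 [end]
Varint 4: bytes[7:11] = B3 98 F6 13 -> value 41782323 (4 byte(s))
  byte[11]=0xDC cont=1 payload=0x5C=92: acc |= 92<<0 -> acc=92 shift=7
  byte[12]=0x93 cont=1 payload=0x13=19: acc |= 19<<7 -> acc=2524 shift=14
  byte[13]=0x56 cont=0 payload=0x56=86: acc |= 86<<14 -> acc=1411548 shift=21 [end]
Varint 5: bytes[11:14] = DC 93 56 -> value 1411548 (3 byte(s))
  byte[14]=0xFD cont=1 payload=0x7D=125: acc |= 125<<0 -> acc=125 shift=7
  byte[15]=0xA9 cont=1 payload=0x29=41: acc |= 41<<7 -> acc=5373 shift=14
  byte[16]=0xF0 cont=1 payload=0x70=112: acc |= 112<<14 -> acc=1840381 shift=21
  byte[17]=0x42 cont=0 payload=0x42=66: acc |= 66<<21 -> acc=140252413 shift=28 [end]
Varint 6: bytes[14:18] = FD A9 F0 42 -> value 140252413 (4 byte(s))

Answer: 1 3 3 4 3 4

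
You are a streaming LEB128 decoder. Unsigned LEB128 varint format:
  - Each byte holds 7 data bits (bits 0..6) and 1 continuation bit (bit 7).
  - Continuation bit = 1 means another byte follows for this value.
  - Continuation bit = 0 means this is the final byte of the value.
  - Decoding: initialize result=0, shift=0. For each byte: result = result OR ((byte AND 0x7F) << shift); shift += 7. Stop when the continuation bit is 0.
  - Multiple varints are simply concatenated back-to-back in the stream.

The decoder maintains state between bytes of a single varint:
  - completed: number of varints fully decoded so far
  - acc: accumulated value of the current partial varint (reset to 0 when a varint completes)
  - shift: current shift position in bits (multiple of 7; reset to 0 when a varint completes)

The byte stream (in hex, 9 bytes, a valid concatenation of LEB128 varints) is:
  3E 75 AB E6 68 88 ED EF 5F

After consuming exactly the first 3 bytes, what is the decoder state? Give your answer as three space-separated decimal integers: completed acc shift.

Answer: 2 43 7

Derivation:
byte[0]=0x3E cont=0 payload=0x3E: varint #1 complete (value=62); reset -> completed=1 acc=0 shift=0
byte[1]=0x75 cont=0 payload=0x75: varint #2 complete (value=117); reset -> completed=2 acc=0 shift=0
byte[2]=0xAB cont=1 payload=0x2B: acc |= 43<<0 -> completed=2 acc=43 shift=7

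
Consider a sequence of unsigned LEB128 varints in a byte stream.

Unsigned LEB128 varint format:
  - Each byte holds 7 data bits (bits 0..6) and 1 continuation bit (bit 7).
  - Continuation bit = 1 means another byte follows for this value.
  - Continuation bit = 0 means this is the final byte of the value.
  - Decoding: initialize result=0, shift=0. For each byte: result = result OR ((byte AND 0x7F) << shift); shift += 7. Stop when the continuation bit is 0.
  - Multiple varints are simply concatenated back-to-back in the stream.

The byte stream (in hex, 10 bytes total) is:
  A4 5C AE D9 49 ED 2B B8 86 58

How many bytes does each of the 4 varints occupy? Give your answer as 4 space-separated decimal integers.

Answer: 2 3 2 3

Derivation:
  byte[0]=0xA4 cont=1 payload=0x24=36: acc |= 36<<0 -> acc=36 shift=7
  byte[1]=0x5C cont=0 payload=0x5C=92: acc |= 92<<7 -> acc=11812 shift=14 [end]
Varint 1: bytes[0:2] = A4 5C -> value 11812 (2 byte(s))
  byte[2]=0xAE cont=1 payload=0x2E=46: acc |= 46<<0 -> acc=46 shift=7
  byte[3]=0xD9 cont=1 payload=0x59=89: acc |= 89<<7 -> acc=11438 shift=14
  byte[4]=0x49 cont=0 payload=0x49=73: acc |= 73<<14 -> acc=1207470 shift=21 [end]
Varint 2: bytes[2:5] = AE D9 49 -> value 1207470 (3 byte(s))
  byte[5]=0xED cont=1 payload=0x6D=109: acc |= 109<<0 -> acc=109 shift=7
  byte[6]=0x2B cont=0 payload=0x2B=43: acc |= 43<<7 -> acc=5613 shift=14 [end]
Varint 3: bytes[5:7] = ED 2B -> value 5613 (2 byte(s))
  byte[7]=0xB8 cont=1 payload=0x38=56: acc |= 56<<0 -> acc=56 shift=7
  byte[8]=0x86 cont=1 payload=0x06=6: acc |= 6<<7 -> acc=824 shift=14
  byte[9]=0x58 cont=0 payload=0x58=88: acc |= 88<<14 -> acc=1442616 shift=21 [end]
Varint 4: bytes[7:10] = B8 86 58 -> value 1442616 (3 byte(s))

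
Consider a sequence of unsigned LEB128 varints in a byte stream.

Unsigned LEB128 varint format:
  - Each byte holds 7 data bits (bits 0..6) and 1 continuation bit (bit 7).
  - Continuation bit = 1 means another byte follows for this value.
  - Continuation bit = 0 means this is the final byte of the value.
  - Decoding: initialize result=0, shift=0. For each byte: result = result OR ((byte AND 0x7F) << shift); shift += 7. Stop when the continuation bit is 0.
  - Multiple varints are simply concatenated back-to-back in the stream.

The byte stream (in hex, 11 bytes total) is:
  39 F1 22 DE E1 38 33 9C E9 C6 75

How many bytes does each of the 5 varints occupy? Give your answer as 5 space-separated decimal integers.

  byte[0]=0x39 cont=0 payload=0x39=57: acc |= 57<<0 -> acc=57 shift=7 [end]
Varint 1: bytes[0:1] = 39 -> value 57 (1 byte(s))
  byte[1]=0xF1 cont=1 payload=0x71=113: acc |= 113<<0 -> acc=113 shift=7
  byte[2]=0x22 cont=0 payload=0x22=34: acc |= 34<<7 -> acc=4465 shift=14 [end]
Varint 2: bytes[1:3] = F1 22 -> value 4465 (2 byte(s))
  byte[3]=0xDE cont=1 payload=0x5E=94: acc |= 94<<0 -> acc=94 shift=7
  byte[4]=0xE1 cont=1 payload=0x61=97: acc |= 97<<7 -> acc=12510 shift=14
  byte[5]=0x38 cont=0 payload=0x38=56: acc |= 56<<14 -> acc=930014 shift=21 [end]
Varint 3: bytes[3:6] = DE E1 38 -> value 930014 (3 byte(s))
  byte[6]=0x33 cont=0 payload=0x33=51: acc |= 51<<0 -> acc=51 shift=7 [end]
Varint 4: bytes[6:7] = 33 -> value 51 (1 byte(s))
  byte[7]=0x9C cont=1 payload=0x1C=28: acc |= 28<<0 -> acc=28 shift=7
  byte[8]=0xE9 cont=1 payload=0x69=105: acc |= 105<<7 -> acc=13468 shift=14
  byte[9]=0xC6 cont=1 payload=0x46=70: acc |= 70<<14 -> acc=1160348 shift=21
  byte[10]=0x75 cont=0 payload=0x75=117: acc |= 117<<21 -> acc=246527132 shift=28 [end]
Varint 5: bytes[7:11] = 9C E9 C6 75 -> value 246527132 (4 byte(s))

Answer: 1 2 3 1 4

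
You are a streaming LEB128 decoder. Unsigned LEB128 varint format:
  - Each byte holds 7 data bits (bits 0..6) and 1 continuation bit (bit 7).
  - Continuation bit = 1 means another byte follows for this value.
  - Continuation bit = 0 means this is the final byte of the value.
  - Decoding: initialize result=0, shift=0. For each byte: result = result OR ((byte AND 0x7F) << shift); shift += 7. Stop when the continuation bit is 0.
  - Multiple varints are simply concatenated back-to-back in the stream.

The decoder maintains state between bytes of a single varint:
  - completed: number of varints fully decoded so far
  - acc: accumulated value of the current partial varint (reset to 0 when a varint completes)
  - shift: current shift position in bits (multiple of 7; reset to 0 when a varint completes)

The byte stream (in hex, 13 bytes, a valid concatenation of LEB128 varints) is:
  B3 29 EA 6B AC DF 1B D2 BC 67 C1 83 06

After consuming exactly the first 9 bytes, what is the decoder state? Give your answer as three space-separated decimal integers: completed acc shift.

Answer: 3 7762 14

Derivation:
byte[0]=0xB3 cont=1 payload=0x33: acc |= 51<<0 -> completed=0 acc=51 shift=7
byte[1]=0x29 cont=0 payload=0x29: varint #1 complete (value=5299); reset -> completed=1 acc=0 shift=0
byte[2]=0xEA cont=1 payload=0x6A: acc |= 106<<0 -> completed=1 acc=106 shift=7
byte[3]=0x6B cont=0 payload=0x6B: varint #2 complete (value=13802); reset -> completed=2 acc=0 shift=0
byte[4]=0xAC cont=1 payload=0x2C: acc |= 44<<0 -> completed=2 acc=44 shift=7
byte[5]=0xDF cont=1 payload=0x5F: acc |= 95<<7 -> completed=2 acc=12204 shift=14
byte[6]=0x1B cont=0 payload=0x1B: varint #3 complete (value=454572); reset -> completed=3 acc=0 shift=0
byte[7]=0xD2 cont=1 payload=0x52: acc |= 82<<0 -> completed=3 acc=82 shift=7
byte[8]=0xBC cont=1 payload=0x3C: acc |= 60<<7 -> completed=3 acc=7762 shift=14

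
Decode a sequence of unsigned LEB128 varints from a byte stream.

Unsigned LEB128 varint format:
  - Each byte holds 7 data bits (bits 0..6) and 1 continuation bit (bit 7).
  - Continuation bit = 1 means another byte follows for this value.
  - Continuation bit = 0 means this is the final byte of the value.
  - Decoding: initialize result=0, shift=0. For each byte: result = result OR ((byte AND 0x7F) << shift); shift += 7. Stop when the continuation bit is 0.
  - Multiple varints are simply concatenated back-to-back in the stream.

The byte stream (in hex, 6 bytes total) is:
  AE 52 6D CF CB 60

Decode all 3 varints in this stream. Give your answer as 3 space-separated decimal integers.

Answer: 10542 109 1582543

Derivation:
  byte[0]=0xAE cont=1 payload=0x2E=46: acc |= 46<<0 -> acc=46 shift=7
  byte[1]=0x52 cont=0 payload=0x52=82: acc |= 82<<7 -> acc=10542 shift=14 [end]
Varint 1: bytes[0:2] = AE 52 -> value 10542 (2 byte(s))
  byte[2]=0x6D cont=0 payload=0x6D=109: acc |= 109<<0 -> acc=109 shift=7 [end]
Varint 2: bytes[2:3] = 6D -> value 109 (1 byte(s))
  byte[3]=0xCF cont=1 payload=0x4F=79: acc |= 79<<0 -> acc=79 shift=7
  byte[4]=0xCB cont=1 payload=0x4B=75: acc |= 75<<7 -> acc=9679 shift=14
  byte[5]=0x60 cont=0 payload=0x60=96: acc |= 96<<14 -> acc=1582543 shift=21 [end]
Varint 3: bytes[3:6] = CF CB 60 -> value 1582543 (3 byte(s))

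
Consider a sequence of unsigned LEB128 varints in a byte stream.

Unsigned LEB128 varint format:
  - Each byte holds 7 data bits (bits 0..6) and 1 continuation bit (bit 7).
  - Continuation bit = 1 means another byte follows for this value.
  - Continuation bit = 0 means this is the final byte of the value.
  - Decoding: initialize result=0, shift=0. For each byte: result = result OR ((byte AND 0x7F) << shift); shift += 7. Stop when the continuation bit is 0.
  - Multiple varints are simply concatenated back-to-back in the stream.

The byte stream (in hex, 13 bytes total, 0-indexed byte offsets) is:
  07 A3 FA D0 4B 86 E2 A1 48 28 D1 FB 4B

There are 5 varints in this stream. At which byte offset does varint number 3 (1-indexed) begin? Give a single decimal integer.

  byte[0]=0x07 cont=0 payload=0x07=7: acc |= 7<<0 -> acc=7 shift=7 [end]
Varint 1: bytes[0:1] = 07 -> value 7 (1 byte(s))
  byte[1]=0xA3 cont=1 payload=0x23=35: acc |= 35<<0 -> acc=35 shift=7
  byte[2]=0xFA cont=1 payload=0x7A=122: acc |= 122<<7 -> acc=15651 shift=14
  byte[3]=0xD0 cont=1 payload=0x50=80: acc |= 80<<14 -> acc=1326371 shift=21
  byte[4]=0x4B cont=0 payload=0x4B=75: acc |= 75<<21 -> acc=158612771 shift=28 [end]
Varint 2: bytes[1:5] = A3 FA D0 4B -> value 158612771 (4 byte(s))
  byte[5]=0x86 cont=1 payload=0x06=6: acc |= 6<<0 -> acc=6 shift=7
  byte[6]=0xE2 cont=1 payload=0x62=98: acc |= 98<<7 -> acc=12550 shift=14
  byte[7]=0xA1 cont=1 payload=0x21=33: acc |= 33<<14 -> acc=553222 shift=21
  byte[8]=0x48 cont=0 payload=0x48=72: acc |= 72<<21 -> acc=151548166 shift=28 [end]
Varint 3: bytes[5:9] = 86 E2 A1 48 -> value 151548166 (4 byte(s))
  byte[9]=0x28 cont=0 payload=0x28=40: acc |= 40<<0 -> acc=40 shift=7 [end]
Varint 4: bytes[9:10] = 28 -> value 40 (1 byte(s))
  byte[10]=0xD1 cont=1 payload=0x51=81: acc |= 81<<0 -> acc=81 shift=7
  byte[11]=0xFB cont=1 payload=0x7B=123: acc |= 123<<7 -> acc=15825 shift=14
  byte[12]=0x4B cont=0 payload=0x4B=75: acc |= 75<<14 -> acc=1244625 shift=21 [end]
Varint 5: bytes[10:13] = D1 FB 4B -> value 1244625 (3 byte(s))

Answer: 5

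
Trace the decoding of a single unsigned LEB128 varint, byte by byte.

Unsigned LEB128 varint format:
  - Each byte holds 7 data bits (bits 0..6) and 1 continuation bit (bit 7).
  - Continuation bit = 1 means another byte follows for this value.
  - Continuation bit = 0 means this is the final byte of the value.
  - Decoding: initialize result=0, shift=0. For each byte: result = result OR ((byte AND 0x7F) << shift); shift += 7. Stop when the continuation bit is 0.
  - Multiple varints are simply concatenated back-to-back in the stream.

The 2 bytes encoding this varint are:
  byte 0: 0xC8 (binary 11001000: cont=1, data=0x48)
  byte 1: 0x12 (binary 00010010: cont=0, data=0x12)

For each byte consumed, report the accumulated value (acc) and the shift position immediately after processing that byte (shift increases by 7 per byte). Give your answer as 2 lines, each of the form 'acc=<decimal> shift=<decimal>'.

Answer: acc=72 shift=7
acc=2376 shift=14

Derivation:
byte 0=0xC8: payload=0x48=72, contrib = 72<<0 = 72; acc -> 72, shift -> 7
byte 1=0x12: payload=0x12=18, contrib = 18<<7 = 2304; acc -> 2376, shift -> 14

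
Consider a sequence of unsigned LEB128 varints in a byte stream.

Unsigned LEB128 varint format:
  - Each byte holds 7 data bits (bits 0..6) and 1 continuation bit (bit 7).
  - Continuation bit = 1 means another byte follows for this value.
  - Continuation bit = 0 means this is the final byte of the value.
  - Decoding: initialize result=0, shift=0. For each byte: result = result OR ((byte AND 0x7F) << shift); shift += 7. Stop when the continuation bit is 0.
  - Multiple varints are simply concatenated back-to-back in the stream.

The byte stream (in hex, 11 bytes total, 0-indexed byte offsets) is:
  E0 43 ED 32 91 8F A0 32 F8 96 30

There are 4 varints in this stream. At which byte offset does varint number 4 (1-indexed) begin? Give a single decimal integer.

Answer: 8

Derivation:
  byte[0]=0xE0 cont=1 payload=0x60=96: acc |= 96<<0 -> acc=96 shift=7
  byte[1]=0x43 cont=0 payload=0x43=67: acc |= 67<<7 -> acc=8672 shift=14 [end]
Varint 1: bytes[0:2] = E0 43 -> value 8672 (2 byte(s))
  byte[2]=0xED cont=1 payload=0x6D=109: acc |= 109<<0 -> acc=109 shift=7
  byte[3]=0x32 cont=0 payload=0x32=50: acc |= 50<<7 -> acc=6509 shift=14 [end]
Varint 2: bytes[2:4] = ED 32 -> value 6509 (2 byte(s))
  byte[4]=0x91 cont=1 payload=0x11=17: acc |= 17<<0 -> acc=17 shift=7
  byte[5]=0x8F cont=1 payload=0x0F=15: acc |= 15<<7 -> acc=1937 shift=14
  byte[6]=0xA0 cont=1 payload=0x20=32: acc |= 32<<14 -> acc=526225 shift=21
  byte[7]=0x32 cont=0 payload=0x32=50: acc |= 50<<21 -> acc=105383825 shift=28 [end]
Varint 3: bytes[4:8] = 91 8F A0 32 -> value 105383825 (4 byte(s))
  byte[8]=0xF8 cont=1 payload=0x78=120: acc |= 120<<0 -> acc=120 shift=7
  byte[9]=0x96 cont=1 payload=0x16=22: acc |= 22<<7 -> acc=2936 shift=14
  byte[10]=0x30 cont=0 payload=0x30=48: acc |= 48<<14 -> acc=789368 shift=21 [end]
Varint 4: bytes[8:11] = F8 96 30 -> value 789368 (3 byte(s))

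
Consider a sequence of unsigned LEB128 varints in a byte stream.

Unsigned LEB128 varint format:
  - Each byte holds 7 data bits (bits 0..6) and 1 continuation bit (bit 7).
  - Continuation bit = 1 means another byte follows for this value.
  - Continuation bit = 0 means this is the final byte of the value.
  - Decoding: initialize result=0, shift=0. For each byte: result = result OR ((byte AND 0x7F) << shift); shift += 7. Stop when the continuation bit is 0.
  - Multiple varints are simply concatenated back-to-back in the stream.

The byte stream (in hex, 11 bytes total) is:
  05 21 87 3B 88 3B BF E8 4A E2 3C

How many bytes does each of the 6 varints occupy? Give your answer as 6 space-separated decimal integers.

Answer: 1 1 2 2 3 2

Derivation:
  byte[0]=0x05 cont=0 payload=0x05=5: acc |= 5<<0 -> acc=5 shift=7 [end]
Varint 1: bytes[0:1] = 05 -> value 5 (1 byte(s))
  byte[1]=0x21 cont=0 payload=0x21=33: acc |= 33<<0 -> acc=33 shift=7 [end]
Varint 2: bytes[1:2] = 21 -> value 33 (1 byte(s))
  byte[2]=0x87 cont=1 payload=0x07=7: acc |= 7<<0 -> acc=7 shift=7
  byte[3]=0x3B cont=0 payload=0x3B=59: acc |= 59<<7 -> acc=7559 shift=14 [end]
Varint 3: bytes[2:4] = 87 3B -> value 7559 (2 byte(s))
  byte[4]=0x88 cont=1 payload=0x08=8: acc |= 8<<0 -> acc=8 shift=7
  byte[5]=0x3B cont=0 payload=0x3B=59: acc |= 59<<7 -> acc=7560 shift=14 [end]
Varint 4: bytes[4:6] = 88 3B -> value 7560 (2 byte(s))
  byte[6]=0xBF cont=1 payload=0x3F=63: acc |= 63<<0 -> acc=63 shift=7
  byte[7]=0xE8 cont=1 payload=0x68=104: acc |= 104<<7 -> acc=13375 shift=14
  byte[8]=0x4A cont=0 payload=0x4A=74: acc |= 74<<14 -> acc=1225791 shift=21 [end]
Varint 5: bytes[6:9] = BF E8 4A -> value 1225791 (3 byte(s))
  byte[9]=0xE2 cont=1 payload=0x62=98: acc |= 98<<0 -> acc=98 shift=7
  byte[10]=0x3C cont=0 payload=0x3C=60: acc |= 60<<7 -> acc=7778 shift=14 [end]
Varint 6: bytes[9:11] = E2 3C -> value 7778 (2 byte(s))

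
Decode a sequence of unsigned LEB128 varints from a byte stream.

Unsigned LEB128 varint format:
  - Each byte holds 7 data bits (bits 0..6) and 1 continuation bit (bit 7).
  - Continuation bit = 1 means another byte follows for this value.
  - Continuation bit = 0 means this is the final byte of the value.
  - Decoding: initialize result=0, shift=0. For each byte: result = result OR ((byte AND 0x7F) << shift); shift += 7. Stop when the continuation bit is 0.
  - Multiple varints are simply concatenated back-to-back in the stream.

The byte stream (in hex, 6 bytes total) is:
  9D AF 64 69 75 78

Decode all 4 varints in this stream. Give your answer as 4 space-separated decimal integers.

  byte[0]=0x9D cont=1 payload=0x1D=29: acc |= 29<<0 -> acc=29 shift=7
  byte[1]=0xAF cont=1 payload=0x2F=47: acc |= 47<<7 -> acc=6045 shift=14
  byte[2]=0x64 cont=0 payload=0x64=100: acc |= 100<<14 -> acc=1644445 shift=21 [end]
Varint 1: bytes[0:3] = 9D AF 64 -> value 1644445 (3 byte(s))
  byte[3]=0x69 cont=0 payload=0x69=105: acc |= 105<<0 -> acc=105 shift=7 [end]
Varint 2: bytes[3:4] = 69 -> value 105 (1 byte(s))
  byte[4]=0x75 cont=0 payload=0x75=117: acc |= 117<<0 -> acc=117 shift=7 [end]
Varint 3: bytes[4:5] = 75 -> value 117 (1 byte(s))
  byte[5]=0x78 cont=0 payload=0x78=120: acc |= 120<<0 -> acc=120 shift=7 [end]
Varint 4: bytes[5:6] = 78 -> value 120 (1 byte(s))

Answer: 1644445 105 117 120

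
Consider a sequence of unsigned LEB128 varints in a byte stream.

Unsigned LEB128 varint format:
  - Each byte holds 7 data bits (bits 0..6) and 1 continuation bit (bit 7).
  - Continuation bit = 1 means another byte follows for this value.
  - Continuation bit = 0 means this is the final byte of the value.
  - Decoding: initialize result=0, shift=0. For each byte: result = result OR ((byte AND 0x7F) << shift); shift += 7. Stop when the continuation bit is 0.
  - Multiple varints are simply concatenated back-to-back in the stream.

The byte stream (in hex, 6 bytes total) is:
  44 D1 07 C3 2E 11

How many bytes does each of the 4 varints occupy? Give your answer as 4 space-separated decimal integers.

Answer: 1 2 2 1

Derivation:
  byte[0]=0x44 cont=0 payload=0x44=68: acc |= 68<<0 -> acc=68 shift=7 [end]
Varint 1: bytes[0:1] = 44 -> value 68 (1 byte(s))
  byte[1]=0xD1 cont=1 payload=0x51=81: acc |= 81<<0 -> acc=81 shift=7
  byte[2]=0x07 cont=0 payload=0x07=7: acc |= 7<<7 -> acc=977 shift=14 [end]
Varint 2: bytes[1:3] = D1 07 -> value 977 (2 byte(s))
  byte[3]=0xC3 cont=1 payload=0x43=67: acc |= 67<<0 -> acc=67 shift=7
  byte[4]=0x2E cont=0 payload=0x2E=46: acc |= 46<<7 -> acc=5955 shift=14 [end]
Varint 3: bytes[3:5] = C3 2E -> value 5955 (2 byte(s))
  byte[5]=0x11 cont=0 payload=0x11=17: acc |= 17<<0 -> acc=17 shift=7 [end]
Varint 4: bytes[5:6] = 11 -> value 17 (1 byte(s))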